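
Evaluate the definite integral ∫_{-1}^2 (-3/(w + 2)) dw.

An antiderivative is F(w) = -3*log(w + 2).
Then F(2) - F(-1) = (-log(64)) - (0) = -log(64).

-log(64)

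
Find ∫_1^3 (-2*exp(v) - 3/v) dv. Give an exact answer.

An antiderivative is F(v) = -2*exp(v) - 3*log(v).
Then F(3) - F(1) = (-2*exp(3) - log(27)) - (-2*exp(1)) = -2*exp(3) - log(27) + 2*exp(1).

-2*exp(3) - log(27) + 2*exp(1)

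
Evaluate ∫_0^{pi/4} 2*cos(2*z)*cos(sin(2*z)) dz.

sin(1)

Let u = sin(2*z), so du = 2*cos(2*z) dz. When z = 0, u = 0; when z = pi/4, u = 1.
The integral becomes ∫ cos(u) du from 0 to 1, with antiderivative sin(u).
Back in z: F(z) = sin(sin(2*z)).
Then F(pi/4) - F(0) = (sin(1)) - (0) = sin(1).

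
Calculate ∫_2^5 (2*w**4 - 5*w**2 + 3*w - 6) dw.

10557/10

By the power rule, an antiderivative is F(w) = 2*w**5/5 - 5*w**3/3 + 3*w**2/2 - 6*w.
Then F(5) - F(2) = (6295/6) - (-98/15) = 10557/10.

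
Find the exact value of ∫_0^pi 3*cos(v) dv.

0

An antiderivative is F(v) = 3*sin(v).
Then F(pi) - F(0) = (0) - (0) = 0.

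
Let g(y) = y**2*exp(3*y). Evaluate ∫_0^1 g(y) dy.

Integrate by parts twice (u = y^2, dv = exp(3*y) dy).
An antiderivative is F(y) = (9*y**2 - 6*y + 2)*exp(3*y)/27.
Then F(1) - F(0) = (5*exp(3)/27) - (2/27) = -2/27 + 5*exp(3)/27.

-2/27 + 5*exp(3)/27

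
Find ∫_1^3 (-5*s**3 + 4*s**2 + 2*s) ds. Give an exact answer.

By the power rule, an antiderivative is F(s) = -5*s**4/4 + 4*s**3/3 + s**2.
Then F(3) - F(1) = (-225/4) - (13/12) = -172/3.

-172/3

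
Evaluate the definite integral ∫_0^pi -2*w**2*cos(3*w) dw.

4*pi/9

Integrate by parts twice (u = w^2, dv = -2*cos(3*w) dw).
An antiderivative is F(w) = -2*w**2*sin(3*w)/3 - 4*w*cos(3*w)/9 + 4*sin(3*w)/27.
Then F(pi) - F(0) = (4*pi/9) - (0) = 4*pi/9.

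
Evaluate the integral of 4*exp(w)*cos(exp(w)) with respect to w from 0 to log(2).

Let u = exp(w), so du = exp(w) dw. When w = 0, u = 1; when w = log(2), u = 2.
The integral becomes 4·∫ cos(u) du from 1 to 2, with antiderivative 4*sin(u).
Back in w: F(w) = 4*sin(exp(w)).
Then F(log(2)) - F(0) = (4*sin(2)) - (4*sin(1)) = -4*sin(1) + 4*sin(2).

-4*sin(1) + 4*sin(2)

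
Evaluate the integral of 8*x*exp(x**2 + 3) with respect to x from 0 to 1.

-4*(1 - exp(1))*exp(3)

Let u = x**2 + 3, so du = 2*x dx. When x = 0, u = 3; when x = 1, u = 4.
The integral becomes 4·∫ exp(u) du from 3 to 4, with antiderivative 4*exp(u).
Back in x: F(x) = 4*exp(x**2 + 3).
Then F(1) - F(0) = (4*exp(4)) - (4*exp(3)) = -4*(1 - exp(1))*exp(3).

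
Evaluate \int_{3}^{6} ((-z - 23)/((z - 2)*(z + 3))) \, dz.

-14*log(2) + 4*log(3)

Factor the denominator: z**2 + z - 6 = (z + 3)(z - 2).
Partial fractions: (-z - 23)/((z - 2)*(z + 3)) = 4/(z + 3) - 5/(z - 2).
An antiderivative is F(z) = -5*log(z - 2) + 4*log(z + 3).
Then F(6) - F(3) = (-10*log(2) + 8*log(3)) - (4*log(2) + 4*log(3)) = -14*log(2) + 4*log(3).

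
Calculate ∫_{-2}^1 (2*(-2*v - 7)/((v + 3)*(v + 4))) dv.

Factor the denominator: v**2 + 7*v + 12 = (v + 4)(v + 3).
Partial fractions: 2*(-2*v - 7)/((v + 3)*(v + 4)) = -2/(v + 4) - 2/(v + 3).
An antiderivative is F(v) = -2*log(v + 3) - 2*log(v + 4).
Then F(1) - F(-2) = (-2*log(5) - 4*log(2)) - (-log(4)) = -log(100).

-log(100)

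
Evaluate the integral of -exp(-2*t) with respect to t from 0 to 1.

An antiderivative is F(t) = exp(-2*t)/2.
Then F(1) - F(0) = (exp(-2)/2) - (1/2) = (1 - exp(2))*exp(-2)/2.

(1 - exp(2))*exp(-2)/2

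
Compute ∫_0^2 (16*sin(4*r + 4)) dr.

-4*cos(12) + 4*cos(4)

Let u = 4*r + 4, so du = 4 dr. When r = 0, u = 4; when r = 2, u = 12.
The integral becomes 4·∫ sin(u) du from 4 to 12, with antiderivative -4*cos(u).
Back in r: F(r) = -4*cos(4*r + 4).
Then F(2) - F(0) = (-4*cos(12)) - (-4*cos(4)) = -4*cos(12) + 4*cos(4).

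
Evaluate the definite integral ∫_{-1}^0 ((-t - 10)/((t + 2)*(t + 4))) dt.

Factor the denominator: t**2 + 6*t + 8 = (t + 4)(t + 2).
Partial fractions: (-t - 10)/((t + 2)*(t + 4)) = 3/(t + 4) - 4/(t + 2).
An antiderivative is F(t) = -4*log(t + 2) + 3*log(t + 4).
Then F(0) - F(-1) = (log(4)) - (log(27)) = log(4/27).

log(4/27)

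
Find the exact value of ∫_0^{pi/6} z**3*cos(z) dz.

-3*sqrt(3) - pi/2 + pi**3/432 + sqrt(3)*pi**2/24 + 6

Integrate by parts 3 times (u = z^3, dv = cos(z) dz).
An antiderivative is F(z) = z**3*sin(z) + 3*z**2*cos(z) - 6*z*sin(z) - 6*cos(z).
Then F(pi/6) - F(0) = (-3*sqrt(3) - pi/2 + pi**3/432 + sqrt(3)*pi**2/24) - (-6) = -3*sqrt(3) - pi/2 + pi**3/432 + sqrt(3)*pi**2/24 + 6.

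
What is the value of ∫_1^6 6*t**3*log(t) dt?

Integrate by parts once (u = ln t, dv = 6*t**3 dt).
An antiderivative is F(t) = 3*t**4*(4*log(t) - 1)/8.
Then F(6) - F(1) = (-486 + 1944*log(2) + 1944*log(3)) - (-3/8) = -3885/8 + 1944*log(2) + 1944*log(3).

-3885/8 + 1944*log(2) + 1944*log(3)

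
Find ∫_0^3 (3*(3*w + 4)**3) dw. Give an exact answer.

Let u = 3*w + 4, so du = 3 dw. When w = 0, u = 4; when w = 3, u = 13.
The integral becomes ∫ u**3 du from 4 to 13, with antiderivative u**4/4.
Back in w: F(w) = (3*w + 4)**4/4.
Then F(3) - F(0) = (28561/4) - (64) = 28305/4.

28305/4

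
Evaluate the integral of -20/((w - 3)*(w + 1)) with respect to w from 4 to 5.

Factor the denominator: w**2 - 2*w - 3 = (w + 1)(w - 3).
Partial fractions: -20/((w - 3)*(w + 1)) = 5/(w + 1) - 5/(w - 3).
An antiderivative is F(w) = -5*log(w - 3) + 5*log(w + 1).
Then F(5) - F(4) = (5*log(3)) - (5*log(5)) = -5*log(5) + 5*log(3).

-5*log(5) + 5*log(3)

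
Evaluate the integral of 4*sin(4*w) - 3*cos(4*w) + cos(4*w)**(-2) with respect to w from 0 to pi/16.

5/4 - 7*sqrt(2)/8

An antiderivative is F(w) = -3*sin(4*w)/4 - cos(4*w) + tan(4*w)/4.
Then F(pi/16) - F(0) = (1/4 - 7*sqrt(2)/8) - (-1) = 5/4 - 7*sqrt(2)/8.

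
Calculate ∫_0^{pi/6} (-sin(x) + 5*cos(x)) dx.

sqrt(3)/2 + 3/2

An antiderivative is F(x) = 5*sin(x) + cos(x).
Then F(pi/6) - F(0) = (sqrt(3)/2 + 5/2) - (1) = sqrt(3)/2 + 3/2.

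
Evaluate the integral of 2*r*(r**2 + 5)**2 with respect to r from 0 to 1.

91/3

Let u = r**2 + 5, so du = 2*r dr. When r = 0, u = 5; when r = 1, u = 6.
The integral becomes ∫ u**2 du from 5 to 6, with antiderivative u**3/3.
Back in r: F(r) = (r**2 + 5)**3/3.
Then F(1) - F(0) = (72) - (125/3) = 91/3.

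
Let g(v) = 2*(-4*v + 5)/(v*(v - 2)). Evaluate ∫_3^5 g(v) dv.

-5*log(5) + 2*log(3)

Factor the denominator: v**2 - 2*v = v(v - 2).
Partial fractions: 2*(-4*v + 5)/(v*(v - 2)) = -5/v - 3/(v - 2).
An antiderivative is F(v) = -5*log(v) - 3*log(v - 2).
Then F(5) - F(3) = (-5*log(5) - 3*log(3)) - (-5*log(3)) = -5*log(5) + 2*log(3).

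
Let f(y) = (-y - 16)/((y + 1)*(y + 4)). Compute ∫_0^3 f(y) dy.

Factor the denominator: y**2 + 5*y + 4 = (y + 4)(y + 1).
Partial fractions: (-y - 16)/((y + 1)*(y + 4)) = 4/(y + 4) - 5/(y + 1).
An antiderivative is F(y) = -5*log(y + 1) + 4*log(y + 4).
Then F(3) - F(0) = (-10*log(2) + 4*log(7)) - (8*log(2)) = -18*log(2) + 4*log(7).

-18*log(2) + 4*log(7)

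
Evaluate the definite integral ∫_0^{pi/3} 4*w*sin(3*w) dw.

4*pi/9

Integrate by parts once (u = w, dv = 4*sin(3*w) dw).
An antiderivative is F(w) = -4*w*cos(3*w)/3 + 4*sin(3*w)/9.
Then F(pi/3) - F(0) = (4*pi/9) - (0) = 4*pi/9.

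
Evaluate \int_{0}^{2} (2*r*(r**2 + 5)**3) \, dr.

Let u = r**2 + 5, so du = 2*r dr. When r = 0, u = 5; when r = 2, u = 9.
The integral becomes ∫ u**3 du from 5 to 9, with antiderivative u**4/4.
Back in r: F(r) = (r**2 + 5)**4/4.
Then F(2) - F(0) = (6561/4) - (625/4) = 1484.

1484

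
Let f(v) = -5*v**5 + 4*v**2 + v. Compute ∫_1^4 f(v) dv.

By the power rule, an antiderivative is F(v) = -5*v**6/6 + 4*v**3/3 + v**2/2.
Then F(4) - F(1) = (-3320) - (1) = -3321.

-3321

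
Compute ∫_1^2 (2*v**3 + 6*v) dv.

33/2

By the power rule, an antiderivative is F(v) = v**4/2 + 3*v**2.
Then F(2) - F(1) = (20) - (7/2) = 33/2.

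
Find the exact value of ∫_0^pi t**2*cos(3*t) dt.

Integrate by parts twice (u = t^2, dv = cos(3*t) dt).
An antiderivative is F(t) = t**2*sin(3*t)/3 + 2*t*cos(3*t)/9 - 2*sin(3*t)/27.
Then F(pi) - F(0) = (-2*pi/9) - (0) = -2*pi/9.

-2*pi/9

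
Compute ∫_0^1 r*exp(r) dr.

1

Integrate by parts once (u = r, dv = exp(r) dr).
An antiderivative is F(r) = (r - 1)*exp(r).
Then F(1) - F(0) = (0) - (-1) = 1.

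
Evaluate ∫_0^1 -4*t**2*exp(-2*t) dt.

Integrate by parts twice (u = t^2, dv = -4*exp(-2*t) dt).
An antiderivative is F(t) = (2*t**2 + 2*t + 1)*exp(-2*t).
Then F(1) - F(0) = (5*exp(-2)) - (1) = -1 + 5*exp(-2).

-1 + 5*exp(-2)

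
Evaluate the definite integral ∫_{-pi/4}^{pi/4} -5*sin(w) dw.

An antiderivative is F(w) = 5*cos(w).
Then F(pi/4) - F(-pi/4) = (5*sqrt(2)/2) - (5*sqrt(2)/2) = 0.

0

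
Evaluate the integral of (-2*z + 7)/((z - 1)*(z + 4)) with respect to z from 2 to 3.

-3*log(7) + 4*log(2) + 3*log(3)

Factor the denominator: z**2 + 3*z - 4 = (z + 4)(z - 1).
Partial fractions: (-2*z + 7)/((z - 1)*(z + 4)) = -3/(z + 4) + 1/(z - 1).
An antiderivative is F(z) = log(z - 1) - 3*log(z + 4).
Then F(3) - F(2) = (-3*log(7) + log(2)) - (-3*log(3) - 3*log(2)) = -3*log(7) + 4*log(2) + 3*log(3).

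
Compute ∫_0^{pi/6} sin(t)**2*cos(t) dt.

Let u = sin(t), so du = cos(t) dt. When t = 0, u = 0; when t = pi/6, u = 1/2.
The integral becomes ∫ u**2 du from 0 to 1/2, with antiderivative u**3/3.
Back in t: F(t) = sin(t)**3/3.
Then F(pi/6) - F(0) = (1/24) - (0) = 1/24.

1/24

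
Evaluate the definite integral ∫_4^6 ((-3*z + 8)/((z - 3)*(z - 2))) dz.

-log(12)

Factor the denominator: z**2 - 5*z + 6 = (z - 2)(z - 3).
Partial fractions: (-3*z + 8)/((z - 3)*(z - 2)) = -2/(z - 2) - 1/(z - 3).
An antiderivative is F(z) = -log(z - 3) - 2*log(z - 2).
Then F(6) - F(4) = (-log(48)) - (-log(4)) = -log(12).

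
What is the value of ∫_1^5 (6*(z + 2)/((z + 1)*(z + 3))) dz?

3*log(2) + 3*log(3)

Factor the denominator: z**2 + 4*z + 3 = (z + 3)(z + 1).
Partial fractions: 6*(z + 2)/((z + 1)*(z + 3)) = 3/(z + 3) + 3/(z + 1).
An antiderivative is F(z) = 3*log(z + 1) + 3*log(z + 3).
Then F(5) - F(1) = (3*log(3) + 12*log(2)) - (9*log(2)) = 3*log(2) + 3*log(3).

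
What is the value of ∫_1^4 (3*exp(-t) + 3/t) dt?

An antiderivative is F(t) = 3*log(t) - 3*exp(-t).
Then F(4) - F(1) = (-3*exp(-4) + 6*log(2)) - (-3*exp(-1)) = -3*exp(-4) + 3*exp(-1) + 6*log(2).

-3*exp(-4) + 3*exp(-1) + 6*log(2)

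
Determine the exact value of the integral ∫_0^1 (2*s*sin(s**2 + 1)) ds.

-cos(2) + cos(1)

Let u = s**2 + 1, so du = 2*s ds. When s = 0, u = 1; when s = 1, u = 2.
The integral becomes ∫ sin(u) du from 1 to 2, with antiderivative -cos(u).
Back in s: F(s) = -cos(s**2 + 1).
Then F(1) - F(0) = (-cos(2)) - (-cos(1)) = -cos(2) + cos(1).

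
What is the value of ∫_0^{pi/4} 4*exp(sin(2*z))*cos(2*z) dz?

Let u = sin(2*z), so du = 2*cos(2*z) dz. When z = 0, u = 0; when z = pi/4, u = 1.
The integral becomes 2·∫ exp(u) du from 0 to 1, with antiderivative 2*exp(u).
Back in z: F(z) = 2*exp(sin(2*z)).
Then F(pi/4) - F(0) = (2*E) - (2) = -2 + 2*E.

-2 + 2*E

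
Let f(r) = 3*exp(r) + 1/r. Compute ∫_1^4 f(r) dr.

-3*exp(1) + log(4) + 3*exp(4)

An antiderivative is F(r) = 3*exp(r) + log(r).
Then F(4) - F(1) = (log(4) + 3*exp(4)) - (3*exp(1)) = -3*exp(1) + log(4) + 3*exp(4).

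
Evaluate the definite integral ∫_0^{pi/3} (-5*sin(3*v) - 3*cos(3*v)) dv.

-10/3

An antiderivative is F(v) = -sin(3*v) + 5*cos(3*v)/3.
Then F(pi/3) - F(0) = (-5/3) - (5/3) = -10/3.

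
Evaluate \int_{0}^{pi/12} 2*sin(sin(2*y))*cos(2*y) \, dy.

1 - cos(1/2)

Let u = sin(2*y), so du = 2*cos(2*y) dy. When y = 0, u = 0; when y = pi/12, u = 1/2.
The integral becomes ∫ sin(u) du from 0 to 1/2, with antiderivative -cos(u).
Back in y: F(y) = -cos(sin(2*y)).
Then F(pi/12) - F(0) = (-cos(1/2)) - (-1) = 1 - cos(1/2).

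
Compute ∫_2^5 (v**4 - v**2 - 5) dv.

2823/5

By the power rule, an antiderivative is F(v) = v**5/5 - v**3/3 - 5*v.
Then F(5) - F(2) = (1675/3) - (-94/15) = 2823/5.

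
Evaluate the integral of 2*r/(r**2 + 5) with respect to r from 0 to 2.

log(9/5)

Let u = r**2 + 5, so du = 2*r dr. When r = 0, u = 5; when r = 2, u = 9.
The integral becomes ∫ 1/u du from 5 to 9, with antiderivative log(u).
Back in r: F(r) = log(r**2 + 5).
Then F(2) - F(0) = (log(9)) - (log(5)) = log(9/5).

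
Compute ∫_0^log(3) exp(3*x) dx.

26/3

Let u = exp(x), so du = exp(x) dx. When x = 0, u = 1; when x = log(3), u = 3.
The integral becomes ∫ u**2 du from 1 to 3, with antiderivative u**3/3.
Back in x: F(x) = exp(3*x)/3.
Then F(log(3)) - F(0) = (9) - (1/3) = 26/3.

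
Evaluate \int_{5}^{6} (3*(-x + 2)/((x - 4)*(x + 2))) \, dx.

-7*log(2) + 2*log(7)

Factor the denominator: x**2 - 2*x - 8 = (x + 2)(x - 4).
Partial fractions: 3*(-x + 2)/((x - 4)*(x + 2)) = -2/(x + 2) - 1/(x - 4).
An antiderivative is F(x) = -log(x - 4) - 2*log(x + 2).
Then F(6) - F(5) = (-7*log(2)) - (-log(49)) = -7*log(2) + 2*log(7).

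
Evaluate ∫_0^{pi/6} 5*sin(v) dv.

An antiderivative is F(v) = -5*cos(v).
Then F(pi/6) - F(0) = (-5*sqrt(3)/2) - (-5) = 5 - 5*sqrt(3)/2.

5 - 5*sqrt(3)/2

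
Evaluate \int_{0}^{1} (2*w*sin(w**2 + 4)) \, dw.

Let u = w**2 + 4, so du = 2*w dw. When w = 0, u = 4; when w = 1, u = 5.
The integral becomes ∫ sin(u) du from 4 to 5, with antiderivative -cos(u).
Back in w: F(w) = -cos(w**2 + 4).
Then F(1) - F(0) = (-cos(5)) - (-cos(4)) = cos(4) - cos(5).

cos(4) - cos(5)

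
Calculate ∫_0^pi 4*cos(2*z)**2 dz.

Use the identity cos^2(2*z) = (1 + cos(4*z))/2.
An antiderivative is F(z) = 2*z + sin(4*z)/2.
Then F(pi) - F(0) = (2*pi) - (0) = 2*pi.

2*pi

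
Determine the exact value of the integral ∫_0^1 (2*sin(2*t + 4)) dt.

-cos(6) + cos(4)

Let u = 2*t + 4, so du = 2 dt. When t = 0, u = 4; when t = 1, u = 6.
The integral becomes ∫ sin(u) du from 4 to 6, with antiderivative -cos(u).
Back in t: F(t) = -cos(2*t + 4).
Then F(1) - F(0) = (-cos(6)) - (-cos(4)) = -cos(6) + cos(4).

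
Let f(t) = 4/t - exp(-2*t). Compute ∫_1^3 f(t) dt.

(-exp(4) + 1 + 8*exp(6)*log(3))*exp(-6)/2

An antiderivative is F(t) = 4*log(t) + exp(-2*t)/2.
Then F(3) - F(1) = (exp(-6)/2 + 4*log(3)) - (exp(-2)/2) = (-exp(4) + 1 + 8*exp(6)*log(3))*exp(-6)/2.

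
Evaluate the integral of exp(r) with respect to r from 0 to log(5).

4

An antiderivative is F(r) = exp(r).
Then F(log(5)) - F(0) = (5) - (1) = 4.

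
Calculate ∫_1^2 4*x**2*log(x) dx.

Integrate by parts once (u = ln x, dv = 4*x**2 dx).
An antiderivative is F(x) = 4*x**3*(3*log(x) - 1)/9.
Then F(2) - F(1) = (-32/9 + 32*log(2)/3) - (-4/9) = -28/9 + 32*log(2)/3.

-28/9 + 32*log(2)/3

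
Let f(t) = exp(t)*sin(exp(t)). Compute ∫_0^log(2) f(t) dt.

-cos(2) + cos(1)

Let u = exp(t), so du = exp(t) dt. When t = 0, u = 1; when t = log(2), u = 2.
The integral becomes ∫ sin(u) du from 1 to 2, with antiderivative -cos(u).
Back in t: F(t) = -cos(exp(t)).
Then F(log(2)) - F(0) = (-cos(2)) - (-cos(1)) = -cos(2) + cos(1).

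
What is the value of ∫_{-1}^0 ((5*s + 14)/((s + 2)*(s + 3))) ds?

Factor the denominator: s**2 + 5*s + 6 = (s + 3)(s + 2).
Partial fractions: (5*s + 14)/((s + 2)*(s + 3)) = 1/(s + 3) + 4/(s + 2).
An antiderivative is F(s) = 4*log(s + 2) + log(s + 3).
Then F(0) - F(-1) = (log(48)) - (log(2)) = log(24).

log(24)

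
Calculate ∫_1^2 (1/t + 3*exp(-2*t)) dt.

An antiderivative is F(t) = log(t) - 3*exp(-2*t)/2.
Then F(2) - F(1) = (-3*exp(-4)/2 + log(2)) - (-3*exp(-2)/2) = -3*exp(-4)/2 + 3*exp(-2)/2 + log(2).

-3*exp(-4)/2 + 3*exp(-2)/2 + log(2)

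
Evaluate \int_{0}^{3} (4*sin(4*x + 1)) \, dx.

-cos(13) + cos(1)

Let u = 4*x + 1, so du = 4 dx. When x = 0, u = 1; when x = 3, u = 13.
The integral becomes ∫ sin(u) du from 1 to 13, with antiderivative -cos(u).
Back in x: F(x) = -cos(4*x + 1).
Then F(3) - F(0) = (-cos(13)) - (-cos(1)) = -cos(13) + cos(1).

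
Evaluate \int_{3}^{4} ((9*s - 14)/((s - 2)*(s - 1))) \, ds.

-log(2) + 5*log(3)

Factor the denominator: s**2 - 3*s + 2 = (s - 1)(s - 2).
Partial fractions: (9*s - 14)/((s - 2)*(s - 1)) = 5/(s - 1) + 4/(s - 2).
An antiderivative is F(s) = 4*log(s - 2) + 5*log(s - 1).
Then F(4) - F(3) = (4*log(2) + 5*log(3)) - (log(32)) = -log(2) + 5*log(3).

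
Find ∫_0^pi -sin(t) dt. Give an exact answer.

An antiderivative is F(t) = cos(t).
Then F(pi) - F(0) = (-1) - (1) = -2.

-2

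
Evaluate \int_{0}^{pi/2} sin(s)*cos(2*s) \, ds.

Use the identity sin(s)cos(2*s) = [sin(3*s) + sin(-s)]/2.
An antiderivative is F(s) = cos(s)/2 - cos(3*s)/6.
Then F(pi/2) - F(0) = (0) - (1/3) = -1/3.

-1/3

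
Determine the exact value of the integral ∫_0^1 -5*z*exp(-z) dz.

-5 + 10*exp(-1)

Integrate by parts once (u = z, dv = -5*exp(-z) dz).
An antiderivative is F(z) = (5*z + 5)*exp(-z).
Then F(1) - F(0) = (10*exp(-1)) - (5) = -5 + 10*exp(-1).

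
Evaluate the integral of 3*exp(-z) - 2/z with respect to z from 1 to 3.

-2*log(3) - 3*exp(-3) + 3*exp(-1)

An antiderivative is F(z) = -2*log(z) - 3*exp(-z).
Then F(3) - F(1) = (-2*log(3) - 3*exp(-3)) - (-3*exp(-1)) = -2*log(3) - 3*exp(-3) + 3*exp(-1).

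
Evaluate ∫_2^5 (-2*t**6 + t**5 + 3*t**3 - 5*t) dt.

-540039/28

By the power rule, an antiderivative is F(t) = -2*t**7/7 + t**6/6 + 3*t**4/4 - 5*t**2/2.
Then F(5) - F(2) = (-1622125/84) - (-502/21) = -540039/28.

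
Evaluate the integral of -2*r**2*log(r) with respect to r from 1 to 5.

Integrate by parts once (u = ln r, dv = -2*r**2 dr).
An antiderivative is F(r) = -2*r**3*(3*log(r) - 1)/9.
Then F(5) - F(1) = (250/9 - 250*log(5)/3) - (2/9) = 248/9 - 250*log(5)/3.

248/9 - 250*log(5)/3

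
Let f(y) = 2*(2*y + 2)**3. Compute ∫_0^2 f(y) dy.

Let u = 2*y + 2, so du = 2 dy. When y = 0, u = 2; when y = 2, u = 6.
The integral becomes ∫ u**3 du from 2 to 6, with antiderivative u**4/4.
Back in y: F(y) = (2*y + 2)**4/4.
Then F(2) - F(0) = (324) - (4) = 320.

320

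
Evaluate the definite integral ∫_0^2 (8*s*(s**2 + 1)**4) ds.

Let u = s**2 + 1, so du = 2*s ds. When s = 0, u = 1; when s = 2, u = 5.
The integral becomes 4·∫ u**4 du from 1 to 5, with antiderivative 4*u**5/5.
Back in s: F(s) = 4*(s**2 + 1)**5/5.
Then F(2) - F(0) = (2500) - (4/5) = 12496/5.

12496/5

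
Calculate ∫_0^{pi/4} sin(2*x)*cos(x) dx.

Use the identity sin(2*x)cos(x) = [sin(3*x) + sin(x)]/2.
An antiderivative is F(x) = -cos(x)/2 - cos(3*x)/6.
Then F(pi/4) - F(0) = (-sqrt(2)/6) - (-2/3) = 2/3 - sqrt(2)/6.

2/3 - sqrt(2)/6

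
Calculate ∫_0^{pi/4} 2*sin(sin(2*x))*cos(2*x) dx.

Let u = sin(2*x), so du = 2*cos(2*x) dx. When x = 0, u = 0; when x = pi/4, u = 1.
The integral becomes ∫ sin(u) du from 0 to 1, with antiderivative -cos(u).
Back in x: F(x) = -cos(sin(2*x)).
Then F(pi/4) - F(0) = (-cos(1)) - (-1) = 1 - cos(1).

1 - cos(1)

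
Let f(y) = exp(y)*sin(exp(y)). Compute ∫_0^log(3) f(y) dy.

Let u = exp(y), so du = exp(y) dy. When y = 0, u = 1; when y = log(3), u = 3.
The integral becomes ∫ sin(u) du from 1 to 3, with antiderivative -cos(u).
Back in y: F(y) = -cos(exp(y)).
Then F(log(3)) - F(0) = (-cos(3)) - (-cos(1)) = cos(1) - cos(3).

cos(1) - cos(3)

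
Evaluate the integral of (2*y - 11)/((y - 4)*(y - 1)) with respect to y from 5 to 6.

Factor the denominator: y**2 - 5*y + 4 = (y - 1)(y - 4).
Partial fractions: (2*y - 11)/((y - 4)*(y - 1)) = 3/(y - 1) - 1/(y - 4).
An antiderivative is F(y) = -log(y - 4) + 3*log(y - 1).
Then F(6) - F(5) = (-log(2) + 3*log(5)) - (log(64)) = -7*log(2) + 3*log(5).

-7*log(2) + 3*log(5)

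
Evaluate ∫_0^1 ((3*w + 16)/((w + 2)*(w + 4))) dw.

Factor the denominator: w**2 + 6*w + 8 = (w + 4)(w + 2).
Partial fractions: (3*w + 16)/((w + 2)*(w + 4)) = -2/(w + 4) + 5/(w + 2).
An antiderivative is F(w) = 5*log(w + 2) - 2*log(w + 4).
Then F(1) - F(0) = (-2*log(5) + 5*log(3)) - (log(2)) = -2*log(5) - log(2) + 5*log(3).

-2*log(5) - log(2) + 5*log(3)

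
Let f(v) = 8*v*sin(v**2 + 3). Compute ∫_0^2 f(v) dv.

4*cos(3) - 4*cos(7)

Let u = v**2 + 3, so du = 2*v dv. When v = 0, u = 3; when v = 2, u = 7.
The integral becomes 4·∫ sin(u) du from 3 to 7, with antiderivative -4*cos(u).
Back in v: F(v) = -4*cos(v**2 + 3).
Then F(2) - F(0) = (-4*cos(7)) - (-4*cos(3)) = 4*cos(3) - 4*cos(7).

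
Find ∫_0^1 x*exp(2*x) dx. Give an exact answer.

Integrate by parts once (u = x, dv = exp(2*x) dx).
An antiderivative is F(x) = (2*x - 1)*exp(2*x)/4.
Then F(1) - F(0) = (exp(2)/4) - (-1/4) = 1/4 + exp(2)/4.

1/4 + exp(2)/4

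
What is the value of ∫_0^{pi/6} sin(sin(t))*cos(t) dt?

Let u = sin(t), so du = cos(t) dt. When t = 0, u = 0; when t = pi/6, u = 1/2.
The integral becomes ∫ sin(u) du from 0 to 1/2, with antiderivative -cos(u).
Back in t: F(t) = -cos(sin(t)).
Then F(pi/6) - F(0) = (-cos(1/2)) - (-1) = 1 - cos(1/2).

1 - cos(1/2)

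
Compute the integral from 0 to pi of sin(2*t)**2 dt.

pi/2

Use the identity sin^2(2*t) = (1 - cos(4*t))/2.
An antiderivative is F(t) = t/2 - sin(4*t)/8.
Then F(pi) - F(0) = (pi/2) - (0) = pi/2.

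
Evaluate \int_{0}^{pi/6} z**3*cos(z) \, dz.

Integrate by parts 3 times (u = z^3, dv = cos(z) dz).
An antiderivative is F(z) = z**3*sin(z) + 3*z**2*cos(z) - 6*z*sin(z) - 6*cos(z).
Then F(pi/6) - F(0) = (-3*sqrt(3) - pi/2 + pi**3/432 + sqrt(3)*pi**2/24) - (-6) = -3*sqrt(3) - pi/2 + pi**3/432 + sqrt(3)*pi**2/24 + 6.

-3*sqrt(3) - pi/2 + pi**3/432 + sqrt(3)*pi**2/24 + 6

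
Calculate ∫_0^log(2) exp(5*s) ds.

31/5

Let u = exp(s), so du = exp(s) ds. When s = 0, u = 1; when s = log(2), u = 2.
The integral becomes ∫ u**4 du from 1 to 2, with antiderivative u**5/5.
Back in s: F(s) = exp(5*s)/5.
Then F(log(2)) - F(0) = (32/5) - (1/5) = 31/5.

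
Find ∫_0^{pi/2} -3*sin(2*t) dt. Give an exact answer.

-3

An antiderivative is F(t) = 3*cos(2*t)/2.
Then F(pi/2) - F(0) = (-3/2) - (3/2) = -3.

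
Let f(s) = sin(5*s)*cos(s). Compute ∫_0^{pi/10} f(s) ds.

7/32 - sqrt(5)/96

Use the identity sin(5*s)cos(s) = [sin(6*s) + sin(4*s)]/2.
An antiderivative is F(s) = -cos(4*s)/8 - cos(6*s)/12.
Then F(pi/10) - F(0) = (1/96 - sqrt(5)/96) - (-5/24) = 7/32 - sqrt(5)/96.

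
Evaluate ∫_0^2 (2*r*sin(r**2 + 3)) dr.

cos(3) - cos(7)

Let u = r**2 + 3, so du = 2*r dr. When r = 0, u = 3; when r = 2, u = 7.
The integral becomes ∫ sin(u) du from 3 to 7, with antiderivative -cos(u).
Back in r: F(r) = -cos(r**2 + 3).
Then F(2) - F(0) = (-cos(7)) - (-cos(3)) = cos(3) - cos(7).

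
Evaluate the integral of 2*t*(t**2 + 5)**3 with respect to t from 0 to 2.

1484

Let u = t**2 + 5, so du = 2*t dt. When t = 0, u = 5; when t = 2, u = 9.
The integral becomes ∫ u**3 du from 5 to 9, with antiderivative u**4/4.
Back in t: F(t) = (t**2 + 5)**4/4.
Then F(2) - F(0) = (6561/4) - (625/4) = 1484.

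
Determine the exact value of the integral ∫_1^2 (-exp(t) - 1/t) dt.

An antiderivative is F(t) = -exp(t) - log(t).
Then F(2) - F(1) = (-exp(2) - log(2)) - (-exp(1)) = -exp(2) - log(2) + exp(1).

-exp(2) - log(2) + exp(1)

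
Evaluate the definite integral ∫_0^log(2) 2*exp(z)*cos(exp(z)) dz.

Let u = exp(z), so du = exp(z) dz. When z = 0, u = 1; when z = log(2), u = 2.
The integral becomes 2·∫ cos(u) du from 1 to 2, with antiderivative 2*sin(u).
Back in z: F(z) = 2*sin(exp(z)).
Then F(log(2)) - F(0) = (2*sin(2)) - (2*sin(1)) = -2*sin(1) + 2*sin(2).

-2*sin(1) + 2*sin(2)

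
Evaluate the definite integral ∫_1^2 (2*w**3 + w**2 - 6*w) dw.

5/6

By the power rule, an antiderivative is F(w) = w**4/2 + w**3/3 - 3*w**2.
Then F(2) - F(1) = (-4/3) - (-13/6) = 5/6.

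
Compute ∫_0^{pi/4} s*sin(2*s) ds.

Integrate by parts once (u = s, dv = sin(2*s) ds).
An antiderivative is F(s) = -s*cos(2*s)/2 + sin(2*s)/4.
Then F(pi/4) - F(0) = (1/4) - (0) = 1/4.

1/4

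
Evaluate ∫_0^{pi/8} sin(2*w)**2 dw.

-1/8 + pi/16

Use the identity sin^2(2*w) = (1 - cos(4*w))/2.
An antiderivative is F(w) = w/2 - sin(4*w)/8.
Then F(pi/8) - F(0) = (-1/8 + pi/16) - (0) = -1/8 + pi/16.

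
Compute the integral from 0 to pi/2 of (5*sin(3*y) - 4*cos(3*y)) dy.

An antiderivative is F(y) = -4*sin(3*y)/3 - 5*cos(3*y)/3.
Then F(pi/2) - F(0) = (4/3) - (-5/3) = 3.

3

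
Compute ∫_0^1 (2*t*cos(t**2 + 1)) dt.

-sin(1) + sin(2)

Let u = t**2 + 1, so du = 2*t dt. When t = 0, u = 1; when t = 1, u = 2.
The integral becomes ∫ cos(u) du from 1 to 2, with antiderivative sin(u).
Back in t: F(t) = sin(t**2 + 1).
Then F(1) - F(0) = (sin(2)) - (sin(1)) = -sin(1) + sin(2).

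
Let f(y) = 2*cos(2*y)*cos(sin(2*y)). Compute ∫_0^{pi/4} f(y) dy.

Let u = sin(2*y), so du = 2*cos(2*y) dy. When y = 0, u = 0; when y = pi/4, u = 1.
The integral becomes ∫ cos(u) du from 0 to 1, with antiderivative sin(u).
Back in y: F(y) = sin(sin(2*y)).
Then F(pi/4) - F(0) = (sin(1)) - (0) = sin(1).

sin(1)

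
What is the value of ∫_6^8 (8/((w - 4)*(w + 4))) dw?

log(5/3)

Factor the denominator: w**2 - 16 = (w + 4)(w - 4).
Partial fractions: 8/((w - 4)*(w + 4)) = -1/(w + 4) + 1/(w - 4).
An antiderivative is F(w) = log(w - 4) - log(w + 4).
Then F(8) - F(6) = (-log(3)) - (-log(5)) = log(5/3).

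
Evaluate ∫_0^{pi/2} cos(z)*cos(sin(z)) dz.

Let u = sin(z), so du = cos(z) dz. When z = 0, u = 0; when z = pi/2, u = 1.
The integral becomes ∫ cos(u) du from 0 to 1, with antiderivative sin(u).
Back in z: F(z) = sin(sin(z)).
Then F(pi/2) - F(0) = (sin(1)) - (0) = sin(1).

sin(1)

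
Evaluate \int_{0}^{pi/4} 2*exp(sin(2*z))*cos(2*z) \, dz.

-1 + E

Let u = sin(2*z), so du = 2*cos(2*z) dz. When z = 0, u = 0; when z = pi/4, u = 1.
The integral becomes ∫ exp(u) du from 0 to 1, with antiderivative exp(u).
Back in z: F(z) = exp(sin(2*z)).
Then F(pi/4) - F(0) = (E) - (1) = -1 + E.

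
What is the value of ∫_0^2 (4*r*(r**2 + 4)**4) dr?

63488/5

Let u = r**2 + 4, so du = 2*r dr. When r = 0, u = 4; when r = 2, u = 8.
The integral becomes 2·∫ u**4 du from 4 to 8, with antiderivative 2*u**5/5.
Back in r: F(r) = 2*(r**2 + 4)**5/5.
Then F(2) - F(0) = (65536/5) - (2048/5) = 63488/5.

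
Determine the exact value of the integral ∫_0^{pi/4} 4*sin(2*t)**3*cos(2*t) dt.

1/2

Let u = sin(2*t), so du = 2*cos(2*t) dt. When t = 0, u = 0; when t = pi/4, u = 1.
The integral becomes 2·∫ u**3 du from 0 to 1, with antiderivative u**4/2.
Back in t: F(t) = sin(2*t)**4/2.
Then F(pi/4) - F(0) = (1/2) - (0) = 1/2.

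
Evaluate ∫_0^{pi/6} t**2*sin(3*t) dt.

-2/27 + pi/27

Integrate by parts twice (u = t^2, dv = sin(3*t) dt).
An antiderivative is F(t) = -t**2*cos(3*t)/3 + 2*t*sin(3*t)/9 + 2*cos(3*t)/27.
Then F(pi/6) - F(0) = (pi/27) - (2/27) = -2/27 + pi/27.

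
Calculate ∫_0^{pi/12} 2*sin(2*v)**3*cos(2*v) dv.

1/64

Let u = sin(2*v), so du = 2*cos(2*v) dv. When v = 0, u = 0; when v = pi/12, u = 1/2.
The integral becomes ∫ u**3 du from 0 to 1/2, with antiderivative u**4/4.
Back in v: F(v) = sin(2*v)**4/4.
Then F(pi/12) - F(0) = (1/64) - (0) = 1/64.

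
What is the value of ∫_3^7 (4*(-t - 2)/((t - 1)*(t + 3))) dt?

-log(45)

Factor the denominator: t**2 + 2*t - 3 = (t + 3)(t - 1).
Partial fractions: 4*(-t - 2)/((t - 1)*(t + 3)) = -1/(t + 3) - 3/(t - 1).
An antiderivative is F(t) = -3*log(t - 1) - log(t + 3).
Then F(7) - F(3) = (-3*log(3) - 4*log(2) - log(5)) - (-log(48)) = -log(45).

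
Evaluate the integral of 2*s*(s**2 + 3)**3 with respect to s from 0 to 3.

20655/4

Let u = s**2 + 3, so du = 2*s ds. When s = 0, u = 3; when s = 3, u = 12.
The integral becomes ∫ u**3 du from 3 to 12, with antiderivative u**4/4.
Back in s: F(s) = (s**2 + 3)**4/4.
Then F(3) - F(0) = (5184) - (81/4) = 20655/4.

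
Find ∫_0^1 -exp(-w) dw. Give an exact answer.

An antiderivative is F(w) = exp(-w).
Then F(1) - F(0) = (exp(-1)) - (1) = -1 + exp(-1).

-1 + exp(-1)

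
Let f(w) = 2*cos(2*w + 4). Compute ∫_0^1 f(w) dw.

Let u = 2*w + 4, so du = 2 dw. When w = 0, u = 4; when w = 1, u = 6.
The integral becomes ∫ cos(u) du from 4 to 6, with antiderivative sin(u).
Back in w: F(w) = sin(2*w + 4).
Then F(1) - F(0) = (sin(6)) - (sin(4)) = sin(6) - sin(4).

sin(6) - sin(4)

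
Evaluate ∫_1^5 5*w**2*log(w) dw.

-620/9 + 625*log(5)/3

Integrate by parts once (u = ln w, dv = 5*w**2 dw).
An antiderivative is F(w) = 5*w**3*(3*log(w) - 1)/9.
Then F(5) - F(1) = (-625/9 + 625*log(5)/3) - (-5/9) = -620/9 + 625*log(5)/3.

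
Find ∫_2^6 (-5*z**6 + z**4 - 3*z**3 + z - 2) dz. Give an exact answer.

By the power rule, an antiderivative is F(z) = -5*z**7/7 + z**5/5 - 3*z**4/4 + z**2/2 - 2*z.
Then F(6) - F(2) = (-6977778/35) - (-3466/35) = -6974312/35.

-6974312/35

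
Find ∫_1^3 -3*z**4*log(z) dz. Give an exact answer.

Integrate by parts once (u = ln z, dv = -3*z**4 dz).
An antiderivative is F(z) = -3*z**5*(5*log(z) - 1)/25.
Then F(3) - F(1) = (729/25 - 729*log(3)/5) - (3/25) = 726/25 - 729*log(3)/5.

726/25 - 729*log(3)/5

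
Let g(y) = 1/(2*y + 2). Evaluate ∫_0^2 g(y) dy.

An antiderivative is F(y) = log(2*y + 2)/2.
Then F(2) - F(0) = (log(6)/2) - (log(2)/2) = log(3)/2.

log(3)/2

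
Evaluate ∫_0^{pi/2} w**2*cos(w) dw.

Integrate by parts twice (u = w^2, dv = cos(w) dw).
An antiderivative is F(w) = w**2*sin(w) + 2*w*cos(w) - 2*sin(w).
Then F(pi/2) - F(0) = (-2 + pi**2/4) - (0) = -2 + pi**2/4.

-2 + pi**2/4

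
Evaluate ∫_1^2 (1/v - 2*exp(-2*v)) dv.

-exp(-2) + exp(-4) + log(2)

An antiderivative is F(v) = log(v) + exp(-2*v).
Then F(2) - F(1) = (exp(-4) + log(2)) - (exp(-2)) = -exp(-2) + exp(-4) + log(2).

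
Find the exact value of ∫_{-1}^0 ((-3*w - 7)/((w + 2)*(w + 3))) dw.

Factor the denominator: w**2 + 5*w + 6 = (w + 3)(w + 2).
Partial fractions: (-3*w - 7)/((w + 2)*(w + 3)) = -2/(w + 3) - 1/(w + 2).
An antiderivative is F(w) = -log(w + 2) - 2*log(w + 3).
Then F(0) - F(-1) = (-log(18)) - (-log(4)) = log(2/9).

log(2/9)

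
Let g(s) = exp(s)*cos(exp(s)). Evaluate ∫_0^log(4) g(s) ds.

-sin(1) + sin(4)

Let u = exp(s), so du = exp(s) ds. When s = 0, u = 1; when s = log(4), u = 4.
The integral becomes ∫ cos(u) du from 1 to 4, with antiderivative sin(u).
Back in s: F(s) = sin(exp(s)).
Then F(log(4)) - F(0) = (sin(4)) - (sin(1)) = -sin(1) + sin(4).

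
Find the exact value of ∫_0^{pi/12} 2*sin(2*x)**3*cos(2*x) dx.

Let u = sin(2*x), so du = 2*cos(2*x) dx. When x = 0, u = 0; when x = pi/12, u = 1/2.
The integral becomes ∫ u**3 du from 0 to 1/2, with antiderivative u**4/4.
Back in x: F(x) = sin(2*x)**4/4.
Then F(pi/12) - F(0) = (1/64) - (0) = 1/64.

1/64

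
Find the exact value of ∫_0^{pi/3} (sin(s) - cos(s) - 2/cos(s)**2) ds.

1/2 - 5*sqrt(3)/2

An antiderivative is F(s) = -sin(s) - cos(s) - 2*tan(s).
Then F(pi/3) - F(0) = (-5*sqrt(3)/2 - 1/2) - (-1) = 1/2 - 5*sqrt(3)/2.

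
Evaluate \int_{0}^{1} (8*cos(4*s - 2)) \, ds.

4*sin(2)

Let u = 4*s - 2, so du = 4 ds. When s = 0, u = -2; when s = 1, u = 2.
The integral becomes 2·∫ cos(u) du from -2 to 2, with antiderivative 2*sin(u).
Back in s: F(s) = 2*sin(4*s - 2).
Then F(1) - F(0) = (2*sin(2)) - (-2*sin(2)) = 4*sin(2).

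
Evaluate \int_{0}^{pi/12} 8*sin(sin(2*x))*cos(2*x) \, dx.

4 - 4*cos(1/2)

Let u = sin(2*x), so du = 2*cos(2*x) dx. When x = 0, u = 0; when x = pi/12, u = 1/2.
The integral becomes 4·∫ sin(u) du from 0 to 1/2, with antiderivative -4*cos(u).
Back in x: F(x) = -4*cos(sin(2*x)).
Then F(pi/12) - F(0) = (-4*cos(1/2)) - (-4) = 4 - 4*cos(1/2).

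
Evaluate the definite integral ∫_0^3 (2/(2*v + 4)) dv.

log(5/2)

Let u = 2*v + 4, so du = 2 dv. When v = 0, u = 4; when v = 3, u = 10.
The integral becomes ∫ 1/u du from 4 to 10, with antiderivative log(u).
Back in v: F(v) = log(2*v + 4).
Then F(3) - F(0) = (log(10)) - (log(4)) = log(5/2).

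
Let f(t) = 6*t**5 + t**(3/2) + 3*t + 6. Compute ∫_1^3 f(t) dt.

By the power rule, an antiderivative is F(t) = t**6 + 2*t**(5/2)/5 + 3*t**2/2 + 6*t.
Then F(3) - F(1) = (18*sqrt(3)/5 + 1521/2) - (89/10) = 18*sqrt(3)/5 + 3758/5.

18*sqrt(3)/5 + 3758/5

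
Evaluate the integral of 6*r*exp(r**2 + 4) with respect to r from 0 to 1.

-3*(1 - exp(1))*exp(4)

Let u = r**2 + 4, so du = 2*r dr. When r = 0, u = 4; when r = 1, u = 5.
The integral becomes 3·∫ exp(u) du from 4 to 5, with antiderivative 3*exp(u).
Back in r: F(r) = 3*exp(r**2 + 4).
Then F(1) - F(0) = (3*exp(5)) - (3*exp(4)) = -3*(1 - exp(1))*exp(4).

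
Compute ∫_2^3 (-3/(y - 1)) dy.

An antiderivative is F(y) = -3*log(y - 1).
Then F(3) - F(2) = (-log(8)) - (0) = -log(8).

-log(8)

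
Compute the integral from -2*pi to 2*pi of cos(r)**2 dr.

Use the identity cos^2(r) = (1 + cos(2*r))/2.
An antiderivative is F(r) = r/2 + sin(2*r)/4.
Then F(2*pi) - F(-2*pi) = (pi) - (-pi) = 2*pi.

2*pi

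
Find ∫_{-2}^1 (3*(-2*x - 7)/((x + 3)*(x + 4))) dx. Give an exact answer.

Factor the denominator: x**2 + 7*x + 12 = (x + 4)(x + 3).
Partial fractions: 3*(-2*x - 7)/((x + 3)*(x + 4)) = -3/(x + 4) - 3/(x + 3).
An antiderivative is F(x) = -3*log(x + 3) - 3*log(x + 4).
Then F(1) - F(-2) = (-3*log(5) - 6*log(2)) - (-log(8)) = -3*log(5) - 3*log(2).

-3*log(5) - 3*log(2)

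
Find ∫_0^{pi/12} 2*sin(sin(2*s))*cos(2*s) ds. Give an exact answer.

Let u = sin(2*s), so du = 2*cos(2*s) ds. When s = 0, u = 0; when s = pi/12, u = 1/2.
The integral becomes ∫ sin(u) du from 0 to 1/2, with antiderivative -cos(u).
Back in s: F(s) = -cos(sin(2*s)).
Then F(pi/12) - F(0) = (-cos(1/2)) - (-1) = 1 - cos(1/2).

1 - cos(1/2)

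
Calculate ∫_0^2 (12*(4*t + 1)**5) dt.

Let u = 4*t + 1, so du = 4 dt. When t = 0, u = 1; when t = 2, u = 9.
The integral becomes 3·∫ u**5 du from 1 to 9, with antiderivative u**6/2.
Back in t: F(t) = (4*t + 1)**6/2.
Then F(2) - F(0) = (531441/2) - (1/2) = 265720.

265720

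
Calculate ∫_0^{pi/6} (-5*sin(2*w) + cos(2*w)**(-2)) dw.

-5/4 + sqrt(3)/2

An antiderivative is F(w) = 5*cos(2*w)/2 + tan(2*w)/2.
Then F(pi/6) - F(0) = (sqrt(3)/2 + 5/4) - (5/2) = -5/4 + sqrt(3)/2.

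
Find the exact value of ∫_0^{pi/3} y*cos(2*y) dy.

Integrate by parts once (u = y, dv = cos(2*y) dy).
An antiderivative is F(y) = y*sin(2*y)/2 + cos(2*y)/4.
Then F(pi/3) - F(0) = (-1/8 + sqrt(3)*pi/12) - (1/4) = -3/8 + sqrt(3)*pi/12.

-3/8 + sqrt(3)*pi/12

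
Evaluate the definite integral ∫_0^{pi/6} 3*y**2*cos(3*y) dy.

Integrate by parts twice (u = y^2, dv = 3*cos(3*y) dy).
An antiderivative is F(y) = y**2*sin(3*y) + 2*y*cos(3*y)/3 - 2*sin(3*y)/9.
Then F(pi/6) - F(0) = (-2/9 + pi**2/36) - (0) = -2/9 + pi**2/36.

-2/9 + pi**2/36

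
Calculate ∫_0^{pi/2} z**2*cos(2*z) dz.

-pi/4

Integrate by parts twice (u = z^2, dv = cos(2*z) dz).
An antiderivative is F(z) = z**2*sin(2*z)/2 + z*cos(2*z)/2 - sin(2*z)/4.
Then F(pi/2) - F(0) = (-pi/4) - (0) = -pi/4.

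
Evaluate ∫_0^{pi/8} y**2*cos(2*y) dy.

Integrate by parts twice (u = y^2, dv = cos(2*y) dy).
An antiderivative is F(y) = y**2*sin(2*y)/2 + y*cos(2*y)/2 - sin(2*y)/4.
Then F(pi/8) - F(0) = (sqrt(2)*(-32 + pi**2 + 8*pi)/256) - (0) = sqrt(2)*(-32 + pi**2 + 8*pi)/256.

sqrt(2)*(-32 + pi**2 + 8*pi)/256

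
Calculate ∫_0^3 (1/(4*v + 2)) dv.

log(7)/4

An antiderivative is F(v) = log(4*v + 2)/4.
Then F(3) - F(0) = (log(14)/4) - (log(2)/4) = log(7)/4.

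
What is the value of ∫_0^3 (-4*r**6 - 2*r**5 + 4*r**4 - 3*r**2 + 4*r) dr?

-45756/35

By the power rule, an antiderivative is F(r) = -4*r**7/7 - r**6/3 + 4*r**5/5 - r**3 + 2*r**2.
Then F(3) - F(0) = (-45756/35) - (0) = -45756/35.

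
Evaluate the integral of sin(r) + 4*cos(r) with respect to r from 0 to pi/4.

1 + 3*sqrt(2)/2

An antiderivative is F(r) = 4*sin(r) - cos(r).
Then F(pi/4) - F(0) = (3*sqrt(2)/2) - (-1) = 1 + 3*sqrt(2)/2.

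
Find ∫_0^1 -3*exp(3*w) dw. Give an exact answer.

1 - exp(3)

An antiderivative is F(w) = -exp(3*w).
Then F(1) - F(0) = (-exp(3)) - (-1) = 1 - exp(3).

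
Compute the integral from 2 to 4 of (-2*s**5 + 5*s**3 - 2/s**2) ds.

-2089/2

By the power rule, an antiderivative is F(s) = -s**6/3 + 5*s**4/4 + 2/s.
Then F(4) - F(2) = (-6269/6) - (-1/3) = -2089/2.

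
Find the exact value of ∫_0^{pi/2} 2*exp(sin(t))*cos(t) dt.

-2 + 2*E

Let u = sin(t), so du = cos(t) dt. When t = 0, u = 0; when t = pi/2, u = 1.
The integral becomes 2·∫ exp(u) du from 0 to 1, with antiderivative 2*exp(u).
Back in t: F(t) = 2*exp(sin(t)).
Then F(pi/2) - F(0) = (2*E) - (2) = -2 + 2*E.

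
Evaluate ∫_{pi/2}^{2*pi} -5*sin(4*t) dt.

An antiderivative is F(t) = 5*cos(4*t)/4.
Then F(2*pi) - F(pi/2) = (5/4) - (5/4) = 0.

0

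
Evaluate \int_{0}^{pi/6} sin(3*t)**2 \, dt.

pi/12

Use the identity sin^2(3*t) = (1 - cos(6*t))/2.
An antiderivative is F(t) = t/2 - sin(6*t)/12.
Then F(pi/6) - F(0) = (pi/12) - (0) = pi/12.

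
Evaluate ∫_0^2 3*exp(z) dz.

-3 + 3*exp(2)

An antiderivative is F(z) = 3*exp(z).
Then F(2) - F(0) = (3*exp(2)) - (3) = -3 + 3*exp(2).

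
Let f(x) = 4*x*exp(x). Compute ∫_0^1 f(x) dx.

Integrate by parts once (u = x, dv = 4*exp(x) dx).
An antiderivative is F(x) = (4*x - 4)*exp(x).
Then F(1) - F(0) = (0) - (-4) = 4.

4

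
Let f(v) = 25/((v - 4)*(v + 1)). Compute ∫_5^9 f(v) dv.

Factor the denominator: v**2 - 3*v - 4 = (v + 1)(v - 4).
Partial fractions: 25/((v - 4)*(v + 1)) = -5/(v + 1) + 5/(v - 4).
An antiderivative is F(v) = 5*log(v - 4) - 5*log(v + 1).
Then F(9) - F(5) = (-log(32)) - (-5*log(3) - 5*log(2)) = 5*log(3).

5*log(3)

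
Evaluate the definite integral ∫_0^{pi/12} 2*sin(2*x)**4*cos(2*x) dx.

Let u = sin(2*x), so du = 2*cos(2*x) dx. When x = 0, u = 0; when x = pi/12, u = 1/2.
The integral becomes ∫ u**4 du from 0 to 1/2, with antiderivative u**5/5.
Back in x: F(x) = sin(2*x)**5/5.
Then F(pi/12) - F(0) = (1/160) - (0) = 1/160.

1/160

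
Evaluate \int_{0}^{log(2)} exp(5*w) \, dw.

Let u = exp(w), so du = exp(w) dw. When w = 0, u = 1; when w = log(2), u = 2.
The integral becomes ∫ u**4 du from 1 to 2, with antiderivative u**5/5.
Back in w: F(w) = exp(5*w)/5.
Then F(log(2)) - F(0) = (32/5) - (1/5) = 31/5.

31/5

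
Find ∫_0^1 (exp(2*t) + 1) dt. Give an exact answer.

An antiderivative is F(t) = exp(2*t)/2 + t.
Then F(1) - F(0) = (1 + exp(2)/2) - (1/2) = 1/2 + exp(2)/2.

1/2 + exp(2)/2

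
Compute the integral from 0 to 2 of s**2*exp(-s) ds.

2 - 10*exp(-2)

Integrate by parts twice (u = s^2, dv = exp(-s) ds).
An antiderivative is F(s) = (-s**2 - 2*s - 2)*exp(-s).
Then F(2) - F(0) = (-10*exp(-2)) - (-2) = 2 - 10*exp(-2).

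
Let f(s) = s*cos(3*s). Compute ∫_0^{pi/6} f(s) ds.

-1/9 + pi/18

Integrate by parts once (u = s, dv = cos(3*s) ds).
An antiderivative is F(s) = s*sin(3*s)/3 + cos(3*s)/9.
Then F(pi/6) - F(0) = (pi/18) - (1/9) = -1/9 + pi/18.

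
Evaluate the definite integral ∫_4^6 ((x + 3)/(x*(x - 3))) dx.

Factor the denominator: x**2 - 3*x = x(x - 3).
Partial fractions: (x + 3)/(x*(x - 3)) = -1/x + 2/(x - 3).
An antiderivative is F(x) = -log(x) + 2*log(x - 3).
Then F(6) - F(4) = (log(3/2)) - (-log(4)) = log(6).

log(6)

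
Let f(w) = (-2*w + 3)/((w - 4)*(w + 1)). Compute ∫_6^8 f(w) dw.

log(7/18)

Factor the denominator: w**2 - 3*w - 4 = (w + 1)(w - 4).
Partial fractions: (-2*w + 3)/((w - 4)*(w + 1)) = -1/(w + 1) - 1/(w - 4).
An antiderivative is F(w) = -log(w - 4) - log(w + 1).
Then F(8) - F(6) = (-log(36)) - (-log(14)) = log(7/18).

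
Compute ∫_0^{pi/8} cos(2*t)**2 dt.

Use the identity cos^2(2*t) = (1 + cos(4*t))/2.
An antiderivative is F(t) = t/2 + sin(4*t)/8.
Then F(pi/8) - F(0) = (1/8 + pi/16) - (0) = 1/8 + pi/16.

1/8 + pi/16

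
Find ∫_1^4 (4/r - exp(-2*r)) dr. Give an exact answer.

An antiderivative is F(r) = 4*log(r) + exp(-2*r)/2.
Then F(4) - F(1) = (exp(-8)/2 + 8*log(2)) - (exp(-2)/2) = (-exp(6) + 1 + 16*exp(8)*log(2))*exp(-8)/2.

(-exp(6) + 1 + 16*exp(8)*log(2))*exp(-8)/2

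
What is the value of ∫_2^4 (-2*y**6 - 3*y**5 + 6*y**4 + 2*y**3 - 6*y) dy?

By the power rule, an antiderivative is F(y) = -2*y**7/7 - y**6/2 + 6*y**5/5 + y**4/2 - 3*y**2.
Then F(4) - F(2) = (-189712/35) - (-1196/35) = -188516/35.

-188516/35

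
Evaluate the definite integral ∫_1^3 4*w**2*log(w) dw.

Integrate by parts once (u = ln w, dv = 4*w**2 dw).
An antiderivative is F(w) = 4*w**3*(3*log(w) - 1)/9.
Then F(3) - F(1) = (-12 + 36*log(3)) - (-4/9) = -104/9 + 36*log(3).

-104/9 + 36*log(3)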